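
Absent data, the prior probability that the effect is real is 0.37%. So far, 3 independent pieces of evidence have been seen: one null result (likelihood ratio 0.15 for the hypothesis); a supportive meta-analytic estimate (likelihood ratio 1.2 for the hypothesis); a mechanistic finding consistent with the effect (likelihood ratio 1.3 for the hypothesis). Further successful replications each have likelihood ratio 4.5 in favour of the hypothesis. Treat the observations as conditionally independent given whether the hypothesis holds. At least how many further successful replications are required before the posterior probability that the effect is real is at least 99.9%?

Prior odds = 0.0037/0.9963 = 37/9963.
Combined Bayes factor of the evidence already in hand = 0.15 × 1.2 × 1.3 = 0.234.
Odds after that evidence = (37/9963) × 0.234 = 481/553500.
Target odds = 0.999/0.001 = 999.
Need 4.5ⁿ ≥ 999 ÷ (481/553500) = 14944500/13.
4.5⁹ = 387420489/512 falls short of 14944500/13 but 4.5¹⁰ ≈3.40506e+06 reaches it, so n = 10.

10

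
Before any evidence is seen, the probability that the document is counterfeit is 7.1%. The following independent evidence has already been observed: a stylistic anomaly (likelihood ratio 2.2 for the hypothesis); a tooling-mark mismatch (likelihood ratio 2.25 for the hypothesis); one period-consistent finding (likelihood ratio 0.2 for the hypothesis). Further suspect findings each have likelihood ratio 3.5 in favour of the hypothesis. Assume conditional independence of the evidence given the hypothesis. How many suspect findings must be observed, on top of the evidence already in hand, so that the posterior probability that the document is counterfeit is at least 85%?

4

Prior odds = 0.071/0.929 = 71/929.
Combined Bayes factor of the evidence already in hand = 2.2 × 2.25 × 0.2 = 0.99.
Odds after that evidence = (71/929) × 0.99 = 7029/92900.
Target odds = 0.85/0.15 = 17/3.
Need 3.5ⁿ ≥ 17/3 ÷ (7029/92900) = 1579300/21087.
3.5³ = 42.875 falls short of 1579300/21087 but 3.5⁴ = 150.0625 reaches it, so n = 4.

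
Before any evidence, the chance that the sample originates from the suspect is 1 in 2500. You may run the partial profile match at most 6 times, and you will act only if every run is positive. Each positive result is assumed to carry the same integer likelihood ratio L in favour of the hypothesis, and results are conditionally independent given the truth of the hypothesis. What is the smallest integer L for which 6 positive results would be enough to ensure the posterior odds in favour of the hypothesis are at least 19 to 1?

Prior odds = 0.0004/0.9996 = 1/2499.
Target odds = 19.
Need L⁶ ≥ 19 ÷ (1/2499) = 47481.
6⁶ = 46656 < 47481 ≤ 117649 = 7⁶, so L = 7.

7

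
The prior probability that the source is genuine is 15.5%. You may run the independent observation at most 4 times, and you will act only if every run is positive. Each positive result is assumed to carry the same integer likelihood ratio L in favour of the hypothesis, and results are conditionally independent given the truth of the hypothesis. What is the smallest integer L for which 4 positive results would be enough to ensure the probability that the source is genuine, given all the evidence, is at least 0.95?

Prior odds = 0.155/0.845 = 31/169.
Target odds = 0.95/0.05 = 19.
Need L⁴ ≥ 19 ÷ (31/169) = 3211/31.
3⁴ = 81 < 3211/31 ≤ 256 = 4⁴, so L = 4.

4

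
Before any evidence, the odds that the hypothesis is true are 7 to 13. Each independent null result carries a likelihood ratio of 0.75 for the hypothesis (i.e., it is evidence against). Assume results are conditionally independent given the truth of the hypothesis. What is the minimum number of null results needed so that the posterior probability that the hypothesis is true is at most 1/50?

Prior odds = 7/13.
Likelihood ratio per null result = 0.75.
Target posterior odds = 0.02/0.98 = 1/49.
Require 0.75ⁿ ≤ 1/49 ÷ (7/13) = 13/343.
0.75¹¹ = 177147/4194304 is still above 13/343 but 0.75¹² = 531441/16777216 is at or below it, so n = 12.

12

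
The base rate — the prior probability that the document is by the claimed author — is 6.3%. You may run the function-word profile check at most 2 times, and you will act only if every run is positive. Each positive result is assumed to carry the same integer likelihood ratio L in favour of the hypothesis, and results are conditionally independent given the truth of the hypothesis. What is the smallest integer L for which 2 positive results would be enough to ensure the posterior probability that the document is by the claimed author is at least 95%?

17

Prior odds = 0.063/0.937 = 63/937.
Target odds = 0.95/0.05 = 19.
Need L² ≥ 19 ÷ (63/937) = 17803/63.
16² = 256 < 17803/63 ≤ 289 = 17², so L = 17.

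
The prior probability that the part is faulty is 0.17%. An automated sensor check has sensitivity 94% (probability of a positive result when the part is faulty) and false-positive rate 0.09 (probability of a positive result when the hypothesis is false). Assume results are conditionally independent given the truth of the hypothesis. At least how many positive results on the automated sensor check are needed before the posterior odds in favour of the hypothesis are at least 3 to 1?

Prior odds: 0.0017 ÷ 0.9983 = 17/9983.
Likelihood ratio of a positive result = 0.94/0.09 = 94/9.
Target odds = 3.
Require (94/9)ⁿ ≥ 3 ÷ (17/9983) = 29949/17.
(94/9)³ = 830584/729 falls short of 29949/17 but (94/9)⁴ = 78074896/6561 reaches it, so n = 4.

4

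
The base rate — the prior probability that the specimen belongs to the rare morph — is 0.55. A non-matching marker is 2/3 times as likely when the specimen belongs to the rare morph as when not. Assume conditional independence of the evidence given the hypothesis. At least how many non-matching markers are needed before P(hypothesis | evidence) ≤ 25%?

4

Prior odds = 0.55/0.45 = 11/9.
Likelihood ratio per non-matching marker = 2/3.
Target odds: 0.25 ÷ 0.75 = 1/3.
Require (2/3)ⁿ ≤ 1/3 ÷ (11/9) = 3/11.
(2/3)³ = 8/27 is still above 3/11 but (2/3)⁴ = 16/81 is at or below it, so n = 4.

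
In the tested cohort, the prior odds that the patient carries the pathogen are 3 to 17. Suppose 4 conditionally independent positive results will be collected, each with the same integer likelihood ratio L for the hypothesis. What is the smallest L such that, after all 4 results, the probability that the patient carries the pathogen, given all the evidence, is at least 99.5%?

6

Prior odds = 3/17.
Target odds = 0.995/0.005 = 199.
Need L⁴ ≥ 199 ÷ (3/17) = 3383/3.
5⁴ = 625 < 3383/3 ≤ 1296 = 6⁴, so L = 6.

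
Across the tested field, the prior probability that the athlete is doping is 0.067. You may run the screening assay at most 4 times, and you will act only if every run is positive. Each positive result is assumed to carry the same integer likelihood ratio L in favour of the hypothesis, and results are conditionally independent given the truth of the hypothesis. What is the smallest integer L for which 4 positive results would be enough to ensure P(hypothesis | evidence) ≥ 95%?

5

Prior odds = 0.067/0.933 = 67/933.
Target odds = 0.95/0.05 = 19.
Need L⁴ ≥ 19 ÷ (67/933) = 17727/67.
4⁴ = 256 < 17727/67 ≤ 625 = 5⁴, so L = 5.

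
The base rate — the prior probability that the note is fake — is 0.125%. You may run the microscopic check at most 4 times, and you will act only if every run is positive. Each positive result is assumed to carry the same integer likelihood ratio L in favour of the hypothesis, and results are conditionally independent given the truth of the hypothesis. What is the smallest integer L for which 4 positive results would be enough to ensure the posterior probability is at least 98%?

15

Prior odds = 0.00125/0.99875 = 1/799.
Target odds = 0.98/0.02 = 49.
Need L⁴ ≥ 49 ÷ (1/799) = 39151.
14⁴ = 38416 < 39151 ≤ 50625 = 15⁴, so L = 15.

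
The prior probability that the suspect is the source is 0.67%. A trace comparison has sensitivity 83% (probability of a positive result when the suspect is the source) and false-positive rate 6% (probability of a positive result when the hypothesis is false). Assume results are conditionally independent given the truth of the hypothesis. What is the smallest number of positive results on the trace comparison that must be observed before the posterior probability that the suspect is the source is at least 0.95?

Prior odds = 0.0067/0.9933 = 67/9933.
Likelihood ratio of a positive result = 0.83/0.06 = 83/6.
Target posterior odds = 0.95/0.05 = 19.
Require (83/6)ⁿ ≥ 19 ÷ (67/9933) = 188727/67.
(83/6)³ = 571787/216 falls short of 188727/67 but (83/6)⁴ = 47458321/1296 reaches it, so n = 4.

4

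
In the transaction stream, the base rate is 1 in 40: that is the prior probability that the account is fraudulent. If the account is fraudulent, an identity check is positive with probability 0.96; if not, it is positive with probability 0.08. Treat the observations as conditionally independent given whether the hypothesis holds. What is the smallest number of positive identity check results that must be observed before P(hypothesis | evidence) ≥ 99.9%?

5

Prior odds: 0.025 ÷ 0.975 = 1/39.
Likelihood ratio of a positive = 0.96/0.08 = 12.
Target posterior odds = 0.999/0.001 = 999.
Require 12ⁿ ≥ 999 ÷ (1/39) = 38961.
12⁴ = 20736 falls short of 38961 but 12⁵ = 248832 reaches it, so n = 5.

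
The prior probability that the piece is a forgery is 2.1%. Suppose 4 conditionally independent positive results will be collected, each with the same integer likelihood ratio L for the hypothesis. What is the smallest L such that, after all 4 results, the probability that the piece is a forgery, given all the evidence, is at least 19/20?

Prior odds = 0.021/0.979 = 21/979.
Target odds = 0.95/0.05 = 19.
Need L⁴ ≥ 19 ÷ (21/979) = 18601/21.
5⁴ = 625 < 18601/21 ≤ 1296 = 6⁴, so L = 6.

6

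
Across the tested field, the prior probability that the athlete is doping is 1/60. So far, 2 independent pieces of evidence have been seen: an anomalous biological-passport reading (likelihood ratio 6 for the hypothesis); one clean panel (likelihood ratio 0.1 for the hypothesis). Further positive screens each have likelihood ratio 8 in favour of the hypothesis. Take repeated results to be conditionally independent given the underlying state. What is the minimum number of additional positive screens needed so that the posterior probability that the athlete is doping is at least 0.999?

6

Prior odds = (1/60)/(59/60) = 1/59.
Combined Bayes factor of the evidence already in hand = 6 × 0.1 = 0.6.
Odds after that evidence = (1/59) × 0.6 = 3/295.
Target odds = 0.999/0.001 = 999.
Need 8ⁿ ≥ 999 ÷ (3/295) = 98235.
8⁵ = 32768 falls short of 98235 but 8⁶ = 262144 reaches it, so n = 6.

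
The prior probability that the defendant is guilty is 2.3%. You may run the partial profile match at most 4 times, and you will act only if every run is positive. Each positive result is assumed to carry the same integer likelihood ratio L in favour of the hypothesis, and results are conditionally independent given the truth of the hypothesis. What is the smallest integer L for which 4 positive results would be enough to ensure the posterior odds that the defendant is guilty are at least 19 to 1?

Prior odds = 0.023/0.977 = 23/977.
Target odds = 19.
Need L⁴ ≥ 19 ÷ (23/977) = 18563/23.
5⁴ = 625 < 18563/23 ≤ 1296 = 6⁴, so L = 6.

6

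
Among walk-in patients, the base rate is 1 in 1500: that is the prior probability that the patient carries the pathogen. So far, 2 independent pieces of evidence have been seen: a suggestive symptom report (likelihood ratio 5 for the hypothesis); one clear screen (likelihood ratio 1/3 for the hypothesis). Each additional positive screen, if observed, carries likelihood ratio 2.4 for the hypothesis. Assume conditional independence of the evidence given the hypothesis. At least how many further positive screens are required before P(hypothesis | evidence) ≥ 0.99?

14

Prior odds = (1/1500)/(1499/1500) = 1/1499.
Combined Bayes factor of the evidence already in hand = 5 × (1/3) = 5/3.
Odds after that evidence = (1/1499) × 5/3 = 5/4497.
Target odds = 0.99/0.01 = 99.
Need 2.4ⁿ ≥ 99 ÷ (5/4497) = 89040.6.
2.4¹³ ≈87648.8 falls short of 89040.6 but 2.4¹⁴ ≈210357 reaches it, so n = 14.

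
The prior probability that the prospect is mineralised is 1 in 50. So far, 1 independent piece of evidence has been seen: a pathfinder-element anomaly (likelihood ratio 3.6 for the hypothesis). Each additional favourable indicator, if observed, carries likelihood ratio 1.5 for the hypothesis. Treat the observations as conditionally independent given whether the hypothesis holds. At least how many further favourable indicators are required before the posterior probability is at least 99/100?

18

Prior odds = 0.02/0.98 = 1/49.
Bayes factor of the evidence already in hand = 3.6.
Odds after that evidence = (1/49) × 3.6 = 18/245.
Target odds = 0.99/0.01 = 99.
Need 1.5ⁿ ≥ 99 ÷ (18/245) = 1347.5.
1.5¹⁷ = 129140163/131072 falls short of 1347.5 but 1.5¹⁸ = 387420489/262144 reaches it, so n = 18.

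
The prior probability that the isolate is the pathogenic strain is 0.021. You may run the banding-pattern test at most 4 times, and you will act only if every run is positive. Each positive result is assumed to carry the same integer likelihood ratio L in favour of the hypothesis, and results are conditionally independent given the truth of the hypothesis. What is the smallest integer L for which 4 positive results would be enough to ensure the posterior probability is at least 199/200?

Prior odds = 0.021/0.979 = 21/979.
Target odds = 0.995/0.005 = 199.
Need L⁴ ≥ 199 ÷ (21/979) = 194821/21.
9⁴ = 6561 < 194821/21 ≤ 10000 = 10⁴, so L = 10.

10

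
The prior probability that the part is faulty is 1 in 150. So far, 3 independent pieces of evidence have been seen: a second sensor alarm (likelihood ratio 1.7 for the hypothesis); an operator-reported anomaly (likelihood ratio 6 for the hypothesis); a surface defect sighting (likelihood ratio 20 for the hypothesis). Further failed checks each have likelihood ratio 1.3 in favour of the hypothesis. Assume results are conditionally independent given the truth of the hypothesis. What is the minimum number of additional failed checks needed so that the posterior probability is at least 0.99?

Prior odds = (1/150)/(149/150) = 1/149.
Combined Bayes factor of the evidence already in hand = 1.7 × 6 × 20 = 204.
Odds after that evidence = (1/149) × 204 = 204/149.
Target odds = 0.99/0.01 = 99.
Need 1.3ⁿ ≥ 99 ÷ (204/149) = 4917/68.
1.3¹⁶ ≈66.5417 falls short of 4917/68 but 1.3¹⁷ ≈86.5042 reaches it, so n = 17.

17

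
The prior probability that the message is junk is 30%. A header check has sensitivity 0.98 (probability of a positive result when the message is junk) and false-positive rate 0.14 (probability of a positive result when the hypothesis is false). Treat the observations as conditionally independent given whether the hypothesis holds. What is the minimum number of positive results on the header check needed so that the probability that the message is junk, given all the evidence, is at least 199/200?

Prior odds = 0.3/0.7 = 3/7.
Likelihood ratio of a positive result = 0.98/0.14 = 7.
Target odds: 0.995 ÷ 0.005 = 199.
Need (3/7) × 7ⁿ ≥ 199, i.e. 7ⁿ ≥ 1393/3.
7³ = 343 falls short of 1393/3 but 7⁴ = 2401 reaches it, so n = 4.

4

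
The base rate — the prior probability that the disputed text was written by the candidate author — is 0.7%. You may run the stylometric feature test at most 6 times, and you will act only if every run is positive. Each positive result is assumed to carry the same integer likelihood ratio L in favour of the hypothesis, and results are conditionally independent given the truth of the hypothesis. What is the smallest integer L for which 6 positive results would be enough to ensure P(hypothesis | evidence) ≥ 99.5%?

Prior odds = 0.007/0.993 = 7/993.
Target odds = 0.995/0.005 = 199.
Need L⁶ ≥ 199 ÷ (7/993) = 197607/7.
5⁶ = 15625 < 197607/7 ≤ 46656 = 6⁶, so L = 6.

6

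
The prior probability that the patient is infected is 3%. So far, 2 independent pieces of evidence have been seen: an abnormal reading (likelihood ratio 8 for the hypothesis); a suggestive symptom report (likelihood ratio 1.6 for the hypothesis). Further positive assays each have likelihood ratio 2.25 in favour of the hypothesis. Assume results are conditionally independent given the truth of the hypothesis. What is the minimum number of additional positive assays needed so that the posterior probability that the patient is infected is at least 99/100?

Prior odds = 0.03/0.97 = 3/97.
Combined Bayes factor of the evidence already in hand = 8 × 1.6 = 12.8.
Odds after that evidence = (3/97) × 12.8 = 192/485.
Target odds = 0.99/0.01 = 99.
Need 2.25ⁿ ≥ 99 ÷ (192/485) = 250.078125.
2.25⁶ = 531441/4096 falls short of 250.078125 but 2.25⁷ = 4782969/16384 reaches it, so n = 7.

7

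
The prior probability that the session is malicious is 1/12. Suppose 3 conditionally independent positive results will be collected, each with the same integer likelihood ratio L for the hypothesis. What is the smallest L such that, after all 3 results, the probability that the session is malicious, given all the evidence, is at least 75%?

4

Prior odds = (1/12)/(11/12) = 1/11.
Target odds = 0.75/0.25 = 3.
Need L³ ≥ 3 ÷ (1/11) = 33.
3³ = 27 < 33 ≤ 64 = 4³, so L = 4.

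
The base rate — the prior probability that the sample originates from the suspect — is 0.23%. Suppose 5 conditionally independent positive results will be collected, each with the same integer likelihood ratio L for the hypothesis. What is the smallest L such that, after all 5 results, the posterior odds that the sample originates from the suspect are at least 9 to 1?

6

Prior odds = 0.0023/0.9977 = 23/9977.
Target odds = 9.
Need L⁵ ≥ 9 ÷ (23/9977) = 89793/23.
5⁵ = 3125 < 89793/23 ≤ 7776 = 6⁵, so L = 6.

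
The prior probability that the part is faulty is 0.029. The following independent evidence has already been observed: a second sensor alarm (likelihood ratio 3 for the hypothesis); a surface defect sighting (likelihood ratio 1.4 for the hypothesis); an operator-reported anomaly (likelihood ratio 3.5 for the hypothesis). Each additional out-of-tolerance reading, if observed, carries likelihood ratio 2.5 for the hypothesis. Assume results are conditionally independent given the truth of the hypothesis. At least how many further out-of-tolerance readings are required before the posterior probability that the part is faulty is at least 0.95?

5

Prior odds = 0.029/0.971 = 29/971.
Combined Bayes factor of the evidence already in hand = 3 × 1.4 × 3.5 = 14.7.
Odds after that evidence = (29/971) × 14.7 = 4263/9710.
Target odds = 0.95/0.05 = 19.
Need 2.5ⁿ ≥ 19 ÷ (4263/9710) = 184490/4263.
2.5⁴ = 39.0625 falls short of 184490/4263 but 2.5⁵ = 97.65625 reaches it, so n = 5.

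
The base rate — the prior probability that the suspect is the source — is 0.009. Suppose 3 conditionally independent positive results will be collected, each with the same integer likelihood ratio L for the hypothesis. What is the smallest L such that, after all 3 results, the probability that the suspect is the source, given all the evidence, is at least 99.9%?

Prior odds = 0.009/0.991 = 9/991.
Target odds = 0.999/0.001 = 999.
Need L³ ≥ 999 ÷ (9/991) = 110001.
47³ = 103823 < 110001 ≤ 110592 = 48³, so L = 48.

48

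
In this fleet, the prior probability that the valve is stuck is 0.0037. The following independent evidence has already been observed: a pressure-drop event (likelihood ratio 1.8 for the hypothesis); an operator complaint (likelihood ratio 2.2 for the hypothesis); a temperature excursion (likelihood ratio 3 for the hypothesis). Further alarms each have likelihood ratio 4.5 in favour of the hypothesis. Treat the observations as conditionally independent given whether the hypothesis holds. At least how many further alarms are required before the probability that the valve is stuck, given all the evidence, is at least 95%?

Prior odds = 0.0037/0.9963 = 37/9963.
Combined Bayes factor of the evidence already in hand = 1.8 × 2.2 × 3 = 11.88.
Odds after that evidence = (37/9963) × 11.88 = 407/9225.
Target odds = 0.95/0.05 = 19.
Need 4.5ⁿ ≥ 19 ÷ (407/9225) = 175275/407.
4.5⁴ = 410.0625 falls short of 175275/407 but 4.5⁵ = 1845.28125 reaches it, so n = 5.

5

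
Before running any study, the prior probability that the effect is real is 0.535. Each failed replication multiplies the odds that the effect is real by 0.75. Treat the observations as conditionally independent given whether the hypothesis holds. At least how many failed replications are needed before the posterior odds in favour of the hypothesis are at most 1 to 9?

9

Prior odds: 0.535 ÷ 0.465 = 107/93.
Likelihood ratio per failed replication = 0.75.
Target odds = 1/9.
Need (107/93) × 0.75ⁿ ≤ 1/9, i.e. 0.75ⁿ ≤ 31/321.
0.75⁸ = 6561/65536 is still above 31/321 but 0.75⁹ = 19683/262144 is at or below it, so n = 9.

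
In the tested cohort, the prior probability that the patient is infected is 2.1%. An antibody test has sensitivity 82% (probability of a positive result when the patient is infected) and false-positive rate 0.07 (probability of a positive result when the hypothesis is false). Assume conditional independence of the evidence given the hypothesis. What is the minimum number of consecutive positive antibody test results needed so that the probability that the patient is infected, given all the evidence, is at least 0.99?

4

Prior odds: 0.021 ÷ 0.979 = 21/979.
Likelihood ratio of a positive result = 0.82/0.07 = 82/7.
Target posterior odds = 0.99/0.01 = 99.
Need (21/979) × (82/7)ⁿ ≥ 99, i.e. (82/7)ⁿ ≥ 32307/7.
(82/7)³ = 551368/343 falls short of 32307/7 but (82/7)⁴ = 45212176/2401 reaches it, so n = 4.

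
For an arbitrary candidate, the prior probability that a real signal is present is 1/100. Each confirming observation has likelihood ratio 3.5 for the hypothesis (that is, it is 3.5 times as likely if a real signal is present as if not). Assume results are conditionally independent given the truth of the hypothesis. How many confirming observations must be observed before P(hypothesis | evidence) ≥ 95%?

Prior odds = 0.01/0.99 = 1/99.
Likelihood ratio per confirming observation = 3.5.
Target odds: 0.95 ÷ 0.05 = 19.
Require 3.5ⁿ ≥ 19 ÷ (1/99) = 1881.
3.5⁶ = 1838.265625 falls short of 1881 but 3.5⁷ = 823543/128 reaches it, so n = 7.

7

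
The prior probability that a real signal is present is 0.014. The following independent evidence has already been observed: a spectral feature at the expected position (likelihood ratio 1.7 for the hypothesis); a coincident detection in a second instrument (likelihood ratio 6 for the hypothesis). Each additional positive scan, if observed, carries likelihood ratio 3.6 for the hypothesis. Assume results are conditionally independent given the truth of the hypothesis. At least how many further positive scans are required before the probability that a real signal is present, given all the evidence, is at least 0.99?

Prior odds = 0.014/0.986 = 7/493.
Combined Bayes factor of the evidence already in hand = 1.7 × 6 = 10.2.
Odds after that evidence = (7/493) × 10.2 = 21/145.
Target odds = 0.99/0.01 = 99.
Need 3.6ⁿ ≥ 99 ÷ (21/145) = 4785/7.
3.6⁵ = 604.66176 falls short of 4785/7 but 3.6⁶ = 34012224/15625 reaches it, so n = 6.

6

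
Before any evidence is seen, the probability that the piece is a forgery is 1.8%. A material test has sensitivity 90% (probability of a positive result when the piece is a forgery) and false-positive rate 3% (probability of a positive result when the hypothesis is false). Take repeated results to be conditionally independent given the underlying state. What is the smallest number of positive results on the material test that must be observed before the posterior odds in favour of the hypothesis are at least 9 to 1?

2

Prior odds: 0.018 ÷ 0.982 = 9/491.
Likelihood ratio of a positive result = 0.9/0.03 = 30.
Target odds = 9.
Require 30ⁿ ≥ 9 ÷ (9/491) = 491.
30¹ = 30 falls short of 491 but 30² = 900 reaches it, so n = 2.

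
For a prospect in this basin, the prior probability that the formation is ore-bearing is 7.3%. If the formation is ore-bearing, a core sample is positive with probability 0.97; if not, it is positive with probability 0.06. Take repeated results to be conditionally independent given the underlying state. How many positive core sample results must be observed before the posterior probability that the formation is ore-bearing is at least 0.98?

Prior odds: 0.073 ÷ 0.927 = 73/927.
Likelihood ratio of a positive = 0.97/0.06 = 97/6.
Target posterior odds = 0.98/0.02 = 49.
Need (73/927) × (97/6)ⁿ ≥ 49, i.e. (97/6)ⁿ ≥ 45423/73.
(97/6)² = 9409/36 falls short of 45423/73 but (97/6)³ = 912673/216 reaches it, so n = 3.

3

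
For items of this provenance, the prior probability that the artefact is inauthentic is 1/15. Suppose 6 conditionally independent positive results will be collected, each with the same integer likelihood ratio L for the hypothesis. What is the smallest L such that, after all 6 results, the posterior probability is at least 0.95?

Prior odds = (1/15)/(14/15) = 1/14.
Target odds = 0.95/0.05 = 19.
Need L⁶ ≥ 19 ÷ (1/14) = 266.
2⁶ = 64 < 266 ≤ 729 = 3⁶, so L = 3.

3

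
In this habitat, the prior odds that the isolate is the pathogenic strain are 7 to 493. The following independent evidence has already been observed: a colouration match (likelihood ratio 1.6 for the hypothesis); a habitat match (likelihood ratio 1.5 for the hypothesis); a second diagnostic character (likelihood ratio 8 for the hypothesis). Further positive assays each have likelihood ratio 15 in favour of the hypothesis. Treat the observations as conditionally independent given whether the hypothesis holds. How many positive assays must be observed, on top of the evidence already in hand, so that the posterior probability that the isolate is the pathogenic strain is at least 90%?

2

Prior odds = 7/493.
Combined Bayes factor of the evidence already in hand = 1.6 × 1.5 × 8 = 19.2.
Odds after that evidence = (7/493) × 19.2 = 672/2465.
Target odds = 0.9/0.1 = 9.
Need 15ⁿ ≥ 9 ÷ (672/2465) = 7395/224.
15¹ = 15 falls short of 7395/224 but 15² = 225 reaches it, so n = 2.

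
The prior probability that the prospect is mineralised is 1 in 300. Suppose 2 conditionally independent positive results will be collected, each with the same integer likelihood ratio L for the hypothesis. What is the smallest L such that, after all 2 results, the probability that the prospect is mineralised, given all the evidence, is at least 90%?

Prior odds = (1/300)/(299/300) = 1/299.
Target odds = 0.9/0.1 = 9.
Need L² ≥ 9 ÷ (1/299) = 2691.
51² = 2601 < 2691 ≤ 2704 = 52², so L = 52.

52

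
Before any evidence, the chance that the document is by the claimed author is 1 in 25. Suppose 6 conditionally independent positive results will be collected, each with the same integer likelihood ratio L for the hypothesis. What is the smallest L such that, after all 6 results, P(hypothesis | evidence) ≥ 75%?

3

Prior odds = 0.04/0.96 = 1/24.
Target odds = 0.75/0.25 = 3.
Need L⁶ ≥ 3 ÷ (1/24) = 72.
2⁶ = 64 < 72 ≤ 729 = 3⁶, so L = 3.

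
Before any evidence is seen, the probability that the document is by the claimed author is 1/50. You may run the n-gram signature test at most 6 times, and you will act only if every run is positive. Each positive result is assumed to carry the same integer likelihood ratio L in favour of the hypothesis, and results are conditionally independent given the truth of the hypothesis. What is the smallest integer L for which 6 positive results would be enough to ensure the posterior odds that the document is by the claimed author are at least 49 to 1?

Prior odds = 0.02/0.98 = 1/49.
Target odds = 49.
Need L⁶ ≥ 49 ÷ (1/49) = 2401.
3⁶ = 729 < 2401 ≤ 4096 = 4⁶, so L = 4.

4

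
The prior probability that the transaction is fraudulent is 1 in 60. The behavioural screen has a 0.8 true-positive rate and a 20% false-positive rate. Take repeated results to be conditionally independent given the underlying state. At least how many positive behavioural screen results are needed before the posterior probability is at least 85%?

Prior odds: (1/60) ÷ (59/60) = 1/59.
Likelihood ratio of a positive result = 0.8/0.2 = 4.
Target posterior odds = 0.85/0.15 = 17/3.
Need (1/59) × 4ⁿ ≥ 17/3, i.e. 4ⁿ ≥ 1003/3.
4⁴ = 256 falls short of 1003/3 but 4⁵ = 1024 reaches it, so n = 5.

5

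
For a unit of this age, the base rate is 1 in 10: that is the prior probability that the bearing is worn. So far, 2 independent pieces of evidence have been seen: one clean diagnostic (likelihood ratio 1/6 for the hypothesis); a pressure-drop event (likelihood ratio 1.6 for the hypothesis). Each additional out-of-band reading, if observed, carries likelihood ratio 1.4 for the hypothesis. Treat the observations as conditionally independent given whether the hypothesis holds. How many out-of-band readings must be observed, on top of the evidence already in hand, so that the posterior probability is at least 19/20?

Prior odds = 0.1/0.9 = 1/9.
Combined Bayes factor of the evidence already in hand = (1/6) × 1.6 = 4/15.
Odds after that evidence = (1/9) × 4/15 = 4/135.
Target odds = 0.95/0.05 = 19.
Need 1.4ⁿ ≥ 19 ÷ (4/135) = 641.25.
1.4¹⁹ ≈597.63 falls short of 641.25 but 1.4²⁰ ≈836.683 reaches it, so n = 20.

20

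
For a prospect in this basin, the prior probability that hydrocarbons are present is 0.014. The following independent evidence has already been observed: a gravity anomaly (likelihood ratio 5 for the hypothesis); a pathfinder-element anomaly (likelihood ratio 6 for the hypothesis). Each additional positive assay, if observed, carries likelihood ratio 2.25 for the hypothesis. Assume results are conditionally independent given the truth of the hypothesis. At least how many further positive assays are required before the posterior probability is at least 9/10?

Prior odds = 0.014/0.986 = 7/493.
Combined Bayes factor of the evidence already in hand = 5 × 6 = 30.
Odds after that evidence = (7/493) × 30 = 210/493.
Target odds = 0.9/0.1 = 9.
Need 2.25ⁿ ≥ 9 ÷ (210/493) = 1479/70.
2.25³ = 11.390625 falls short of 1479/70 but 2.25⁴ = 25.62890625 reaches it, so n = 4.

4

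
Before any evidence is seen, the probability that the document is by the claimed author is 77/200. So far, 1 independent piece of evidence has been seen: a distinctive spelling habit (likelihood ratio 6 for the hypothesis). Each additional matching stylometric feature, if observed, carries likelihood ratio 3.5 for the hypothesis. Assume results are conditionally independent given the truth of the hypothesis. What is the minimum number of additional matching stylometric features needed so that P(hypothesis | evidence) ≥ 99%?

Prior odds = 0.385/0.615 = 77/123.
Bayes factor of the evidence already in hand = 6.
Odds after that evidence = (77/123) × 6 = 154/41.
Target odds = 0.99/0.01 = 99.
Need 3.5ⁿ ≥ 99 ÷ (154/41) = 369/14.
3.5² = 12.25 falls short of 369/14 but 3.5³ = 42.875 reaches it, so n = 3.

3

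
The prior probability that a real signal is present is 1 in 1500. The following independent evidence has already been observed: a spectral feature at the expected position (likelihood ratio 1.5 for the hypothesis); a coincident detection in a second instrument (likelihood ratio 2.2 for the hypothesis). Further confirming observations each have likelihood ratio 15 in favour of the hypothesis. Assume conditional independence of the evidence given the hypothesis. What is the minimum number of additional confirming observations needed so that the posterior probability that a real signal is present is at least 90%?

Prior odds = (1/1500)/(1499/1500) = 1/1499.
Combined Bayes factor of the evidence already in hand = 1.5 × 2.2 = 3.3.
Odds after that evidence = (1/1499) × 3.3 = 33/14990.
Target odds = 0.9/0.1 = 9.
Need 15ⁿ ≥ 9 ÷ (33/14990) = 44970/11.
15³ = 3375 falls short of 44970/11 but 15⁴ = 50625 reaches it, so n = 4.

4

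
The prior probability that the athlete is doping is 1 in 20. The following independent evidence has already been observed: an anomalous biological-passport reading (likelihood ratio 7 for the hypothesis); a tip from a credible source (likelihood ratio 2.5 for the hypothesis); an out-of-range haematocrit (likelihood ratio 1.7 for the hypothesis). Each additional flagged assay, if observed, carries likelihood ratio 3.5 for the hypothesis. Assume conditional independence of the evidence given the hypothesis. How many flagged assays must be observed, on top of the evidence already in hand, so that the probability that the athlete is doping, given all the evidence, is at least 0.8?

1

Prior odds = 0.05/0.95 = 1/19.
Combined Bayes factor of the evidence already in hand = 7 × 2.5 × 1.7 = 29.75.
Odds after that evidence = (1/19) × 29.75 = 119/76.
Target odds = 0.8/0.2 = 4.
Need 3.5ⁿ ≥ 4 ÷ (119/76) = 304/119.
3.5¹ = 3.5, which meets the required 304/119; so n = 1.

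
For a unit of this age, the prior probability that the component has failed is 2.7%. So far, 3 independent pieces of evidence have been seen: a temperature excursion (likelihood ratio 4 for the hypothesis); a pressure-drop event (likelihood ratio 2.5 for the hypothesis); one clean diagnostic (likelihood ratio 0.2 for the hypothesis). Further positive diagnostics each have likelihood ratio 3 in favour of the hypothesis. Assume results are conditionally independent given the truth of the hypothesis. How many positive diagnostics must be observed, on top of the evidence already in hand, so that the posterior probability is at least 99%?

7

Prior odds = 0.027/0.973 = 27/973.
Combined Bayes factor of the evidence already in hand = 4 × 2.5 × 0.2 = 2.
Odds after that evidence = (27/973) × 2 = 54/973.
Target odds = 0.99/0.01 = 99.
Need 3ⁿ ≥ 99 ÷ (54/973) = 10703/6.
3⁶ = 729 falls short of 10703/6 but 3⁷ = 2187 reaches it, so n = 7.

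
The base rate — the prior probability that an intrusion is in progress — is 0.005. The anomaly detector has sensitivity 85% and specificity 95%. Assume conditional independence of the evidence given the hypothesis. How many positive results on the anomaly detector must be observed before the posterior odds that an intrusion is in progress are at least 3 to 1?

Prior odds = 0.005/0.995 = 1/199.
False-positive rate = 1 − 0.95 = 0.05; likelihood ratio of a positive = 0.85/0.05 = 17.
Target odds = 3.
Require 17ⁿ ≥ 3 ÷ (1/199) = 597.
17² = 289 falls short of 597 but 17³ = 4913 reaches it, so n = 3.

3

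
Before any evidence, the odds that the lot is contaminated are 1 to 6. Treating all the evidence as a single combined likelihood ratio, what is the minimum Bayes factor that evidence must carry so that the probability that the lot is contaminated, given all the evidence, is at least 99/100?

Prior odds = 1/6.
Target odds = 0.99/0.01 = 99.
Required Bayes factor = 99 ÷ (1/6) = 594.

594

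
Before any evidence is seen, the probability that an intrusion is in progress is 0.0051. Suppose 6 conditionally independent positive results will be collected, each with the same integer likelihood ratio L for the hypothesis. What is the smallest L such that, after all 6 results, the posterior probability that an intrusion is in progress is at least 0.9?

4

Prior odds = 0.0051/0.9949 = 51/9949.
Target odds = 0.9/0.1 = 9.
Need L⁶ ≥ 9 ÷ (51/9949) = 29847/17.
3⁶ = 729 < 29847/17 ≤ 4096 = 4⁶, so L = 4.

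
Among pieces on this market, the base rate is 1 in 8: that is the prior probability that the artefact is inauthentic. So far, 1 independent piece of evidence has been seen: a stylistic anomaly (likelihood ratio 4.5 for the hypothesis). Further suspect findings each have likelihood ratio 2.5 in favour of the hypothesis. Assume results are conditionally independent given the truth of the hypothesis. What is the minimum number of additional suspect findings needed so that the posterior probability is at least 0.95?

Prior odds = 0.125/0.875 = 1/7.
Bayes factor of the evidence already in hand = 4.5.
Odds after that evidence = (1/7) × 4.5 = 9/14.
Target odds = 0.95/0.05 = 19.
Need 2.5ⁿ ≥ 19 ÷ (9/14) = 266/9.
2.5³ = 15.625 falls short of 266/9 but 2.5⁴ = 39.0625 reaches it, so n = 4.

4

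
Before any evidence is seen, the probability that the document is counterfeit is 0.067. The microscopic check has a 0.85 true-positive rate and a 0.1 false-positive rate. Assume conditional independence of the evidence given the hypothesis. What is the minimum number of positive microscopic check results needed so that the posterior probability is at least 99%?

Prior odds = 0.067/0.933 = 67/933.
Likelihood ratio of a positive result = 0.85/0.1 = 8.5.
Target posterior odds = 0.99/0.01 = 99.
Require 8.5ⁿ ≥ 99 ÷ (67/933) = 92367/67.
8.5³ = 614.125 falls short of 92367/67 but 8.5⁴ = 5220.0625 reaches it, so n = 4.

4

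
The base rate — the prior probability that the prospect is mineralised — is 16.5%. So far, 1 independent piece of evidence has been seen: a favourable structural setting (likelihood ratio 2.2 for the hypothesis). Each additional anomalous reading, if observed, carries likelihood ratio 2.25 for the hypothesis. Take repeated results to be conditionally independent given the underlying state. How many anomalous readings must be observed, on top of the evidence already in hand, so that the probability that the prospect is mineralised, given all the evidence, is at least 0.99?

Prior odds = 0.165/0.835 = 33/167.
Bayes factor of the evidence already in hand = 2.2.
Odds after that evidence = (33/167) × 2.2 = 363/835.
Target odds = 0.99/0.01 = 99.
Need 2.25ⁿ ≥ 99 ÷ (363/835) = 2505/11.
2.25⁶ = 531441/4096 falls short of 2505/11 but 2.25⁷ = 4782969/16384 reaches it, so n = 7.

7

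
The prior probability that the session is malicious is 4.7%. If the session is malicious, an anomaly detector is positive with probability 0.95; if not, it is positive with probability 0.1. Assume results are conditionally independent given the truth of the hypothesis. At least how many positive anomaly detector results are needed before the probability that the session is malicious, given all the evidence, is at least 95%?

3

Prior odds: 0.047 ÷ 0.953 = 47/953.
Likelihood ratio of a positive = 0.95/0.1 = 9.5.
Target posterior odds = 0.95/0.05 = 19.
Require 9.5ⁿ ≥ 19 ÷ (47/953) = 18107/47.
9.5² = 90.25 falls short of 18107/47 but 9.5³ = 857.375 reaches it, so n = 3.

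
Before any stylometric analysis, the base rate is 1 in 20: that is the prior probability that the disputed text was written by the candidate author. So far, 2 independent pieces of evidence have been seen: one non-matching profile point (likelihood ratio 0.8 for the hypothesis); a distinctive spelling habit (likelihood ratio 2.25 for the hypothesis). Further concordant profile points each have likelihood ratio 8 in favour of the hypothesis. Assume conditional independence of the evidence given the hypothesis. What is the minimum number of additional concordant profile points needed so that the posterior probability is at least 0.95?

3

Prior odds = 0.05/0.95 = 1/19.
Combined Bayes factor of the evidence already in hand = 0.8 × 2.25 = 1.8.
Odds after that evidence = (1/19) × 1.8 = 9/95.
Target odds = 0.95/0.05 = 19.
Need 8ⁿ ≥ 19 ÷ (9/95) = 1805/9.
8² = 64 falls short of 1805/9 but 8³ = 512 reaches it, so n = 3.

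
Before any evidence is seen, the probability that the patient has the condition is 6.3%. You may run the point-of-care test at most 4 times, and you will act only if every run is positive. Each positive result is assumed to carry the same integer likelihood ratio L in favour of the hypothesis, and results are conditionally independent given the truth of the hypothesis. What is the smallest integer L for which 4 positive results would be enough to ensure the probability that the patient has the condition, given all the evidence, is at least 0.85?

4

Prior odds = 0.063/0.937 = 63/937.
Target odds = 0.85/0.15 = 17/3.
Need L⁴ ≥ 17/3 ÷ (63/937) = 15929/189.
3⁴ = 81 < 15929/189 ≤ 256 = 4⁴, so L = 4.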